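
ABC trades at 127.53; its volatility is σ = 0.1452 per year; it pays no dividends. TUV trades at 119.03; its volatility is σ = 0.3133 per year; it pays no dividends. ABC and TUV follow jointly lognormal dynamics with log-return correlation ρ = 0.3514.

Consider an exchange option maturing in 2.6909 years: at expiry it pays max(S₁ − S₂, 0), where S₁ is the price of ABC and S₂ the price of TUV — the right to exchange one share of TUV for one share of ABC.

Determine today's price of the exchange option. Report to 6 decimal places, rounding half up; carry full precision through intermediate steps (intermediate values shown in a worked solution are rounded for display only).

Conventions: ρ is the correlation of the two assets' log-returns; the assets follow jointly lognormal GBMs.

σ_eff = √(σ₁² + σ₂² − 2ρσ₁σ₂) = √(0.1452² + 0.3133² − 2·0.3514·0.1452·0.3133) = 0.295413
d₁ = (ln(S₁/S₂) + (q₂ − q₁ + σ_eff²/2)T) / (σ_eff√T) = (ln(127.53/119.03) + (0.0 − 0.0 + 0.043634)·2.6909) / 0.484594 = 0.384635
d₂ = d₁ − σ_eff√T = 0.384635 − 0.484594 = -0.099959
N(d₁) = 0.649746,  N(d₂) = 0.460188
V = S₁·e^{−q₁T}·N(d₁) − S₂·e^{−q₂T}·N(d₂) = 82.862111 − 54.776218 = 28.085892
Key observation: no risk-free rate is needed — with the second asset as numeraire the exchange option is a call on the ratio S₁/S₂, and r cancels out of the value.

exchange price = 28.085892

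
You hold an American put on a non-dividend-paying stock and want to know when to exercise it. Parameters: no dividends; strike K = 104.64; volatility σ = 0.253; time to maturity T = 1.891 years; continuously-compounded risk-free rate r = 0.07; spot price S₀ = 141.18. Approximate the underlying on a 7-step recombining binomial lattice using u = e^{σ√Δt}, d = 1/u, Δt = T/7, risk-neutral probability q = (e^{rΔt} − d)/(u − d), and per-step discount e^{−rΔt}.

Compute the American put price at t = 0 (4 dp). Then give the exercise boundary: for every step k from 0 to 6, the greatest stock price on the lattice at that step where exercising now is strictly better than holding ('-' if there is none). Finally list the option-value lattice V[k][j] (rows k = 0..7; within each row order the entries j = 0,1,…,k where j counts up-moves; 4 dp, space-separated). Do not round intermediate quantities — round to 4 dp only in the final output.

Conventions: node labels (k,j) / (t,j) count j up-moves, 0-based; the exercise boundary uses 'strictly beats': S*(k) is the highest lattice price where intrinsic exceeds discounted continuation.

price = 2.4301
boundary = - - - - 83.4332 73.1527 83.4332
tree:
2.4301
4.3567 0.8719
7.6263 1.7206 0.1785
12.9590 3.3451 0.3951 0.0000
21.2068 6.3789 0.8746 0.0000 0.0000
31.4873 11.8499 1.9356 0.0000 0.0000 0.0000
40.5011 21.2068 4.2840 0.0000 0.0000 0.0000 0.0000
48.4042 31.4873 9.4816 0.0000 0.0000 0.0000 0.0000 0.0000

Δt=0.27014, u=1.14053, d=0.87678, q=0.53955, disc=e^(-rΔt)=0.98127
k=7 terminal: V=max(K-S,0) → 48.4042 31.4873 9.4816 0.0000 0.0000 0.0000 0.0000 0.0000
k=6: j=0 S=64.1389 intr=40.5011 cont=38.5409 V=40.5011[EX]; j=1 S=83.4332 intr=21.2068 cont=19.2467 V=21.2068[EX]; j=2 S=108.5315 intr=0.0000 cont=4.2840 V=4.2840[hold]; j=3 S=141.1800 intr=0.0000 cont=0.0000 V=0.0000[hold]; j=4 S=183.6498 intr=0.0000 cont=0.0000 V=0.0000[hold]; j=5 S=238.8953 intr=0.0000 cont=0.0000 V=0.0000[hold]; j=6 S=310.7598 intr=0.0000 cont=0.0000 V=0.0000[hold]  S*(6)=83.4332
k=5: j=0 S=73.1527 intr=31.4873 cont=29.5272 V=31.4873[EX]; j=1 S=95.1584 intr=9.4816 cont=11.8499 V=11.8499[hold]; j=2 S=123.7840 intr=0.0000 cont=1.9356 V=1.9356[hold]; j=3 S=161.0207 intr=0.0000 cont=0.0000 V=0.0000[hold]; j=4 S=209.4590 intr=0.0000 cont=0.0000 V=0.0000[hold]; j=5 S=272.4684 intr=0.0000 cont=0.0000 V=0.0000[hold]  S*(5)=73.1527
k=4: j=0 S=83.4332 intr=21.2068 cont=20.5006 V=21.2068[EX]; j=1 S=108.5315 intr=0.0000 cont=6.3789 V=6.3789[hold]; j=2 S=141.1800 intr=0.0000 cont=0.8746 V=0.8746[hold]; j=3 S=183.6498 intr=0.0000 cont=0.0000 V=0.0000[hold]; j=4 S=238.8953 intr=0.0000 cont=0.0000 V=0.0000[hold]  S*(4)=83.4332
k=3: j=0 S=95.1584 intr=9.4816 cont=12.9590 V=12.9590[hold]; j=1 S=123.7840 intr=0.0000 cont=3.3451 V=3.3451[hold]; j=2 S=161.0207 intr=0.0000 cont=0.3951 V=0.3951[hold]; j=3 S=209.4590 intr=0.0000 cont=0.0000 V=0.0000[hold]  S*(3)=-
k=2: j=0 S=108.5315 intr=0.0000 cont=7.6263 V=7.6263[hold]; j=1 S=141.1800 intr=0.0000 cont=1.7206 V=1.7206[hold]; j=2 S=183.6498 intr=0.0000 cont=0.1785 V=0.1785[hold]  S*(2)=-
k=1: j=0 S=123.7840 intr=0.0000 cont=4.3567 V=4.3567[hold]; j=1 S=161.0207 intr=0.0000 cont=0.8719 V=0.8719[hold]  S*(1)=-
k=0: j=0 S=141.1800 intr=0.0000 cont=2.4301 V=2.4301[hold]  S*(0)=-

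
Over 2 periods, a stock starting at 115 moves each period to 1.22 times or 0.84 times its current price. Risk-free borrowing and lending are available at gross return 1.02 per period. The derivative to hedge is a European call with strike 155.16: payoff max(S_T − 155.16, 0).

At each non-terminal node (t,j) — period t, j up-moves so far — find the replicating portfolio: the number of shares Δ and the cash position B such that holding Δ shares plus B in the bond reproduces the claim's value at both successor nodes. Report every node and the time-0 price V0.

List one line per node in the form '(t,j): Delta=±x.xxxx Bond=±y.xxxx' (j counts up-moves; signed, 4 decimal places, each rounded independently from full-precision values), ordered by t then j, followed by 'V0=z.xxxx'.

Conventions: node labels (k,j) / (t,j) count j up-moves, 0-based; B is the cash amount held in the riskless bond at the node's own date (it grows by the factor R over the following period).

(0,0): Delta=0.1701 Bond=-16.1089
(1,0): Delta=0.0000 Bond=0.0000
(1,1): Delta=0.3002 Bond=-34.6879
V0=3.4519

No-arbitrage ⇒ martingale measure with p* = (R−d)/(u−d) = 0.4737.
Terminal payoffs: V(2,0)=0.0000, V(2,1)=0.0000, V(2,2)=16.0060
  t=1,j=0: stock 96.6000 → up 117.8520 (V=0.0000), down 81.1440 (V=0.0000). Price 0.0000; hedge Δ=0.0000, bond B=0.0000.
  t=1,j=1: stock 140.3000 → up 171.1660 (V=16.0060), down 117.8520 (V=0.0000). Price 7.4331; hedge Δ=0.3002, bond B=-34.6879.
  t=0,j=0: stock 115.0000 → up 140.3000 (V=7.4331), down 96.6000 (V=0.0000). Price 3.4519; hedge Δ=0.1701, bond B=-16.1089.
Check: Δ(0,0)·S0 + B(0,0) = 3.4519 = V0.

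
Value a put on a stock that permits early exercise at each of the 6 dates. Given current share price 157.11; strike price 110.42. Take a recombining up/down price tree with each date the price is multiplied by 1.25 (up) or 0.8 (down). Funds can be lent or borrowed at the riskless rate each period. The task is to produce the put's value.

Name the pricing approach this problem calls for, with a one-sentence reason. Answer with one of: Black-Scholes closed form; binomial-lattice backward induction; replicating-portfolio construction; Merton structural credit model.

framework: binomial-lattice backward induction

Key observation: the defining feature is the embedded early-exercise option across 6 discrete dates on the spot-157.11 tree; pricing the strike-110.42 put means working backward with an exercise test at every node.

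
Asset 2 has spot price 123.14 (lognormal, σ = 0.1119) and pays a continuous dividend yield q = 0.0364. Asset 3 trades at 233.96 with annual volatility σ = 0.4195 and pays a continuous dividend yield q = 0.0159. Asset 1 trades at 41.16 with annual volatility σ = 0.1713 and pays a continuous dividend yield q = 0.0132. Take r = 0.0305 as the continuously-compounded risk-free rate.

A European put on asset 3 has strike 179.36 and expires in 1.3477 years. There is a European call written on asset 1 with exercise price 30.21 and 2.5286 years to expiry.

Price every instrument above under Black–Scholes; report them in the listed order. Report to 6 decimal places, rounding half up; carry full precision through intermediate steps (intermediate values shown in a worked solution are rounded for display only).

price(asset 3 put K=179.36) = 16.418843
price(asset 1 call K=30.21) = 12.255763

[asset 3 put K=179.36]
σ√T = 0.4195·√1.3477 = 0.487000
d₁ = (ln(S/K) + (r−q+σ²/2)T) / (σ√T) = (ln(233.96/179.36) + (0.0305−0.0159+0.4195²/2)·1.3477) / 0.487000 = (0.265755 + 0.138261) / 0.487000 = 0.829602
d₂ = d₁ − σ√T = 0.829602 − 0.487000 = 0.342603
e^{−rT} = 0.959728
e^{−qT} = 0.978800
N(−d₁) = 0.203382,  N(−d₂) = 0.365949
price = K·e^{−rT}·N(−d₂) − S·e^{−qT}·N(−d₁) = 62.993279 − 46.574435 = 16.418843
[asset 1 call K=30.21]
σ√T = 0.1713·√2.5286 = 0.272394
d₁ = (ln(S/K) + (r−q+σ²/2)T) / (σ√T) = (ln(41.16/30.21) + (0.0305−0.0132+0.1713²/2)·2.5286) / 0.272394 = (0.309294 + 0.080844) / 0.272394 = 1.432256
d₂ = d₁ − σ√T = 1.432256 − 0.272394 = 1.159862
e^{−rT} = 0.925777
e^{−qT} = 0.967173
N(d₁) = 0.923965,  N(d₂) = 0.876948
price = S·e^{−qT}·N(d₁) − K·e^{−rT}·N(d₂) = 36.781980 − 24.526217 = 12.255763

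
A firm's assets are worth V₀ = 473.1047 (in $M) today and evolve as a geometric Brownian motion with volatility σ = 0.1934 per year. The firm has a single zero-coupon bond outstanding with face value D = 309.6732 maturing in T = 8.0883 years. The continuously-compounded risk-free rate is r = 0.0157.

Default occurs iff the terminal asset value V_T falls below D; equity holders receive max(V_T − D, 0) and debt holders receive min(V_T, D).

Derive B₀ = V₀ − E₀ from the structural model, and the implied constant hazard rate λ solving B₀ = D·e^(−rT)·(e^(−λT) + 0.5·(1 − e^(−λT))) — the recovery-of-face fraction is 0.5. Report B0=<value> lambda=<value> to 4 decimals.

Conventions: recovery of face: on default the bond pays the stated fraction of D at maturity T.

Work the structural quantities from V₀ = 473.1047 against face 309.6732:
d₁ = [ln(V₀/D) + (r + σ²/2)T] / (σ√T)
   = [ln(473.1047/309.6732) + (0.0157 + 0.5·0.1934²)·8.0883] / (0.1934·√8.0883)
   = [0.423799 + 0.278252] / 0.550028 = 1.276391
d₂ = d₁ − σ√T = 1.276391 − 0.550028 = 0.726362
N(d₁) = 0.899091,  N(d₂) = 0.766192,  e^(−rT) = 0.880746
E₀ = V₀·N(d₁) − D·e^(−rT)·N(d₂)
   = 473.1047·0.899091 − 309.6732·0.880746·0.766192 = 216.390631
B₀ = V₀ − E₀ = 473.1047 − 216.390631 = 256.714069
e^(−λT) = (B₀·e^(rT)/D − 0.5)/(1 − 0.5) = (256.7141·1.135401/309.6732 − 0.5)/0.5 = 0.88245911
λ = −ln(0.88245911)/8.0883 = 0.015460

B0=256.7141 lambda=0.0155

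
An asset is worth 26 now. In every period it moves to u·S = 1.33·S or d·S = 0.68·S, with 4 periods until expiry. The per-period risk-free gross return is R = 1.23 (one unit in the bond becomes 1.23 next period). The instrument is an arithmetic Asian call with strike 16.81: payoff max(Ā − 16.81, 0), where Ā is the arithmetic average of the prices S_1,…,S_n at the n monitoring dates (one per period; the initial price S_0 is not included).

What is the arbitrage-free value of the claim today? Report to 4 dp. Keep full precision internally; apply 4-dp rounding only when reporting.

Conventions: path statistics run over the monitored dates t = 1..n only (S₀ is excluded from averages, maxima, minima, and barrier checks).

No-arbitrage gives p* = (R−d)/(u−d) = 0.8462: enumerate every path, weight its payoff by its p*-probability, and discount by R^4.
Enumerate all 2^4 = 16 price paths (U = up ×1.33, D = down ×0.68); each path with k up-moves has probability p*^k·(1−p*)^(4−k).
DDDD: Ā=10.8592, payoff=0.0000, prob=0.000560
UDDD: Ā=21.2393, payoff=4.4293, prob=0.003081
DUDD: Ā=17.0143, payoff=0.2043, prob=0.003081
UUDD: Ā=33.2780, payoff=16.4680, prob=0.016946
DDUD: Ā=14.1413, payoff=0.0000, prob=0.003081
UDUD: Ā=27.6587, payoff=10.8487, prob=0.016946
DUUD: Ā=23.4337, payoff=6.6237, prob=0.016946
UUUD: Ā=45.8336, payoff=29.0236, prob=0.093204
DDDU: Ā=12.1877, payoff=0.0000, prob=0.003081
UDDU: Ā=23.8377, payoff=7.0277, prob=0.016946
DUDU: Ā=19.6127, payoff=2.8027, prob=0.016946
UUDU: Ā=38.3600, payoff=21.5500, prob=0.093204
DDUU: Ā=16.7397, payoff=0.0000, prob=0.016946
UDUU: Ā=32.7408, payoff=15.9308, prob=0.093204
DUUU: Ā=28.5158, payoff=11.7058, prob=0.093204
UUUU: Ā=55.7735, payoff=38.9635, prob=0.512622
Price = Σ prob·payoff / R^4 = 28.019107 / 2.288866 = 12.2415

price = 12.2415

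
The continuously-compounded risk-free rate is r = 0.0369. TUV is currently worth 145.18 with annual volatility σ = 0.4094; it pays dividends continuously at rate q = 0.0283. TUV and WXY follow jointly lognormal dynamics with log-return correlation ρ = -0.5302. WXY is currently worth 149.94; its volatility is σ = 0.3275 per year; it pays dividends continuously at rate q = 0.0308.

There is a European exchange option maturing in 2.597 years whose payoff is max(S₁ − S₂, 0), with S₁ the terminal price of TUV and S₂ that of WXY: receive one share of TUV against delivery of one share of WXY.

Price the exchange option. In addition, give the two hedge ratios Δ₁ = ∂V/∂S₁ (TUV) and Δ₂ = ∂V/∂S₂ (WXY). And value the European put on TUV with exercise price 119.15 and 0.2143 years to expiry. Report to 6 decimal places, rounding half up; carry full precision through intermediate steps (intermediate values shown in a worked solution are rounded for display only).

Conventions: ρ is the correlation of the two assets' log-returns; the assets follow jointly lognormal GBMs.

exchange price = 52.530595
Δ1 = 0.641022
Δ2 = -0.270328
price(TUV put K=119.15) = 1.859549

σ_eff = √(σ₁² + σ₂² − 2ρσ₁σ₂) = √(0.4094² + 0.3275² − 2·-0.5302·0.4094·0.3275) = 0.645787
d₁ = (ln(S₁/S₂) + (q₂ − q₁ + σ_eff²/2)T) / (σ_eff√T) = (ln(145.18/149.94) + (0.0308 − 0.0283 + 0.208521)·2.597) / 1.040700 = 0.495589
d₂ = d₁ − σ_eff√T = 0.495589 − 1.040700 = -0.545111
N(d₁) = 0.689908,  N(d₂) = 0.292839
V = S₁·e^{−q₁T}·N(d₁) − S₂·e^{−q₂T}·N(d₂) = 93.063509 − 40.532913 = 52.530595
Δ₁ = e^{−q₁T}·N(d₁) = 0.641022;  Δ₂ = −e^{−q₂T}·N(d₂) = -0.270328
[vanilla: TUV put K=119.15]
σ√T = 0.4094·√0.2143 = 0.189522
d₁ = (ln(S/K) + (r−q+σ²/2)T) / (σ√T) = (ln(145.18/119.15) + (0.0369−0.0283+0.4094²/2)·0.2143) / 0.189522 = (0.197591 + 0.019802) / 0.189522 = 1.147063
d₂ = d₁ − σ√T = 1.147063 − 0.189522 = 0.957542
e^{−rT} = 0.992124
e^{−qT} = 0.993954
N(−d₁) = 0.125678,  N(−d₂) = 0.169147
price = K·e^{−rT}·N(−d₂) − S·e^{−qT}·N(−d₁) = 19.995123 − 18.135574 = 1.859549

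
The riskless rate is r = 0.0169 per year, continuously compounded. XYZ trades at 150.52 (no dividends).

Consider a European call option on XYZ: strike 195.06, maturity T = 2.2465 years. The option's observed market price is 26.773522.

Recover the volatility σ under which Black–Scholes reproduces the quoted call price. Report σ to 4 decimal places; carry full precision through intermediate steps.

At σ = 0.4329 the Black–Scholes value reproduces the quote:
σ√T = 0.4329·√2.2465 = 0.648845
d₁ = (ln(S/K) + (r+σ²/2)T) / (σ√T) = (ln(150.52/195.06) + (0.0169+0.4329²/2)·2.2465) / 0.648845 = (-0.259211 + 0.248466) / 0.648845 = -0.016561
d₂ = d₁ − σ√T = -0.016561 − 0.648845 = -0.665406
e^{−rT} = 0.962746
N(d₁) = 0.493393,  N(d₂) = 0.252895
V = S·N(d₁) − K·e^{−rT}·N(d₂) = 74.265567 − 47.492045 = 26.773522 (equal to the quote); since ∂V/∂σ > 0 for all σ, the implied volatility is unique

sigma = 0.4329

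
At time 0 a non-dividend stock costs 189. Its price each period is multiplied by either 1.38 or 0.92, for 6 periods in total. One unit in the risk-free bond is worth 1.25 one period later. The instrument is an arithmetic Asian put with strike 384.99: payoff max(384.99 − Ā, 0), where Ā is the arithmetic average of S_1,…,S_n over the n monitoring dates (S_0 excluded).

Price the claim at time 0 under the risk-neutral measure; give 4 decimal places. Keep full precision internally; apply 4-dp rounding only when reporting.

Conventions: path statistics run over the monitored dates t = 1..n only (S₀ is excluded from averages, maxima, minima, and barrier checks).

price = 7.7614

No-arbitrage gives p* = (R−d)/(u−d) = 0.7174: enumerate every path, weight its payoff by its p*-probability, and discount by R^6.
Enumerate all 2^6 = 64 price paths (U = up ×1.38, D = down ×0.92); each path with k up-moves has probability p*^k·(1−p*)^(6−k).
DDDDDD: Ā=142.5979, payoff=242.3921, prob=0.000509
UDDDDD: Ā=213.8969, payoff=171.0931, prob=0.001293
DUDDDD: Ā=199.4069, payoff=185.5831, prob=0.001293
UUDDDD: Ā=299.1103, payoff=85.8797, prob=0.003283
DDUDDD: Ā=186.0761, payoff=198.9139, prob=0.001293
UDUDDD: Ā=279.1141, payoff=105.8759, prob=0.003283
DUUDDD: Ā=264.6241, payoff=120.3659, prob=0.003283
UUUDDD: Ā=396.9361, payoff=0.0000, prob=0.008333
DDDUDD: Ā=173.8117, payoff=211.1783, prob=0.001293
UDDUDD: Ā=260.7176, payoff=124.2724, prob=0.003283
DUDUDD: Ā=246.2276, payoff=138.7624, prob=0.003283
UUDUDD: Ā=369.3414, payoff=15.6486, prob=0.008333
DDUUDD: Ā=232.8968, payoff=152.0932, prob=0.003283
UDUUDD: Ā=349.3452, payoff=35.6448, prob=0.008333
DUUUDD: Ā=334.8552, payoff=50.1348, prob=0.008333
UUUUDD: Ā=502.2827, payoff=0.0000, prob=0.021154
DDDDUD: Ā=162.5285, payoff=222.4615, prob=0.001293
UDDDUD: Ā=243.7928, payoff=141.1972, prob=0.003283
DUDDUD: Ā=229.3028, payoff=155.6872, prob=0.003283
UUDDUD: Ā=343.9542, payoff=41.0358, prob=0.008333
DDUDUD: Ā=215.9720, payoff=169.0180, prob=0.003283
UDUDUD: Ā=323.9580, payoff=61.0320, prob=0.008333
DUUDUD: Ā=309.4680, payoff=75.5220, prob=0.008333
UUUDUD: Ā=464.2020, payoff=0.0000, prob=0.021154
DDDUUD: Ā=203.7077, payoff=181.2823, prob=0.003283
UDDUUD: Ā=305.5615, payoff=79.4285, prob=0.008333
DUDUUD: Ā=291.0715, payoff=93.9185, prob=0.008333
UUDUUD: Ā=436.6072, payoff=0.0000, prob=0.021154
DDUUUD: Ā=277.7407, payoff=107.2493, prob=0.008333
UDUUUD: Ā=416.6110, payoff=0.0000, prob=0.021154
DUUUUD: Ā=402.1210, payoff=0.0000, prob=0.021154
UUUUUD: Ā=603.1815, payoff=0.0000, prob=0.053699
DDDDDU: Ā=152.1480, payoff=232.8420, prob=0.001293
UDDDDU: Ā=228.2220, payoff=156.7680, prob=0.003283
DUDDDU: Ā=213.7320, payoff=171.2580, prob=0.003283
UUDDDU: Ā=320.5980, payoff=64.3920, prob=0.008333
DDUDDU: Ā=200.4012, payoff=184.5888, prob=0.003283
UDUDDU: Ā=300.6018, payoff=84.3882, prob=0.008333
DUUDDU: Ā=286.1118, payoff=98.8782, prob=0.008333
UUUDDU: Ā=429.1677, payoff=0.0000, prob=0.021154
DDDUDU: Ā=188.1369, payoff=196.8531, prob=0.003283
UDDUDU: Ā=282.2053, payoff=102.7847, prob=0.008333
DUDUDU: Ā=267.7153, payoff=117.2747, prob=0.008333
UUDUDU: Ā=401.5729, payoff=0.0000, prob=0.021154
DDUUDU: Ā=254.3845, payoff=130.6055, prob=0.008333
UDUUDU: Ā=381.5767, payoff=3.4133, prob=0.021154
DUUUDU: Ā=367.0867, payoff=17.9033, prob=0.021154
UUUUDU: Ā=550.6301, payoff=0.0000, prob=0.053699
DDDDUU: Ā=176.8537, payoff=208.1363, prob=0.003283
UDDDUU: Ā=265.2805, payoff=119.7095, prob=0.008333
DUDDUU: Ā=250.7905, payoff=134.1995, prob=0.008333
UUDDUU: Ā=376.1857, payoff=8.8043, prob=0.021154
DDUDUU: Ā=237.4597, payoff=147.5303, prob=0.008333
UDUDUU: Ā=356.1895, payoff=28.8005, prob=0.021154
DUUDUU: Ā=341.6995, payoff=43.2905, prob=0.021154
UUUDUU: Ā=512.5493, payoff=0.0000, prob=0.053699
DDDUUU: Ā=225.1954, payoff=159.7946, prob=0.008333
UDDUUU: Ā=337.7930, payoff=47.1970, prob=0.021154
DUDUUU: Ā=323.3030, payoff=61.6870, prob=0.021154
UUDUUU: Ā=484.9546, payoff=0.0000, prob=0.053699
DDUUUU: Ā=309.9722, payoff=75.0178, prob=0.021154
UDUUUU: Ā=464.9584, payoff=0.0000, prob=0.053699
DUUUUU: Ā=450.4684, payoff=0.0000, prob=0.053699
UUUUUU: Ā=675.7025, payoff=0.0000, prob=0.136313
Price = Σ prob·payoff / R^6 = 29.607535 / 3.814697 = 7.7614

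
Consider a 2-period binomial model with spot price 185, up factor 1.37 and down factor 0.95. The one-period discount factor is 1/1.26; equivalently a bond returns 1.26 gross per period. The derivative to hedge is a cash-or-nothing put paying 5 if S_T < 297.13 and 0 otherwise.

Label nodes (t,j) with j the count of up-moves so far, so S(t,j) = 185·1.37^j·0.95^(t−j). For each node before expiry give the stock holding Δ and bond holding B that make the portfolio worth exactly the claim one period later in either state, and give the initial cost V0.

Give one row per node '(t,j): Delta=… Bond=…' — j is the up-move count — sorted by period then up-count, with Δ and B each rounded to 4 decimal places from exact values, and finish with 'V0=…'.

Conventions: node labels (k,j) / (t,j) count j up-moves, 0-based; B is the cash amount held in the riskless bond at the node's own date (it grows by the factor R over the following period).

(0,0): Delta=-0.0377 Bond=8.4073
(1,0): Delta=0.0000 Bond=3.9683
(1,1): Delta=-0.0470 Bond=12.9441
V0=1.4337

Since d<R<u, set p* = (R−d)/(u−d) = 0.7381; price each node as the discounted p*-expectation of its children.
Expiry values: V(2,0)=5.0000, V(2,1)=5.0000, V(2,2)=0.0000
(1,0): S=175.7500. Δ = (V_up−V_dn)/(S_up−S_dn) = (5.0000−5.0000)/(240.7775−166.9625) = 0.0000. V = [p*·5.0000 + (1−p*)·5.0000]/1.26 = 3.9683. B = V − Δ·S = 3.9683.
(1,1): S=253.4500. Δ = (V_up−V_dn)/(S_up−S_dn) = (0.0000−5.0000)/(347.2265−240.7775) = -0.0470. V = [p*·0.0000 + (1−p*)·5.0000]/1.26 = 1.0393. B = V − Δ·S = 12.9441.
(0,0): S=185.0000. Δ = (V_up−V_dn)/(S_up−S_dn) = (1.0393−3.9683)/(253.4500−175.7500) = -0.0377. V = [p*·1.0393 + (1−p*)·3.9683]/1.26 = 1.4337. B = V − Δ·S = 8.4073.
Sanity check at the root: Δ(0,0)·S0 + B(0,0) reproduces V0 = 1.4337.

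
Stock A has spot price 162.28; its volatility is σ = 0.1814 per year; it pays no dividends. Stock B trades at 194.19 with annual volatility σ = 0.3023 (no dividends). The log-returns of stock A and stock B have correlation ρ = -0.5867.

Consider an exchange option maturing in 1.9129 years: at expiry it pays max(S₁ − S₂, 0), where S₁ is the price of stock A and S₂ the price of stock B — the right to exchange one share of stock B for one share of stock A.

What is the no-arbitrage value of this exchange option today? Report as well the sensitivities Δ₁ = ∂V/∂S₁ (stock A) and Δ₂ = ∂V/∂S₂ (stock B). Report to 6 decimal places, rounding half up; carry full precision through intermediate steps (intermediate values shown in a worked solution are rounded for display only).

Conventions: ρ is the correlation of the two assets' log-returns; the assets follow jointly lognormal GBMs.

σ_eff = √(σ₁² + σ₂² − 2ρσ₁σ₂) = √(0.1814² + 0.3023² − 2·-0.5867·0.1814·0.3023) = 0.434324
d₁ = (ln(S₁/S₂) + (q₂ − q₁ + σ_eff²/2)T) / (σ_eff√T) = (ln(162.28/194.19) + (0.0 − 0.0 + 0.094319)·1.9129) / 0.600703 = 0.001512
d₂ = d₁ − σ_eff√T = 0.001512 − 0.600703 = -0.599191
N(d₁) = 0.500603,  N(d₂) = 0.274523
V = S₁·e^{−q₁T}·N(d₁) − S₂·e^{−q₂T}·N(d₂) = 81.237888 − 53.309571 = 27.928317
Key observation: the rate r is irrelevant here: denominating values in stock B turns the exchange into a ratio option on S₁/S₂, and discounting at r drops out.
Δ₁ = e^{−q₁T}·N(d₁) = 0.500603;  Δ₂ = −e^{−q₂T}·N(d₂) = -0.274523

exchange price = 27.928317
Δ1 = 0.500603
Δ2 = -0.274523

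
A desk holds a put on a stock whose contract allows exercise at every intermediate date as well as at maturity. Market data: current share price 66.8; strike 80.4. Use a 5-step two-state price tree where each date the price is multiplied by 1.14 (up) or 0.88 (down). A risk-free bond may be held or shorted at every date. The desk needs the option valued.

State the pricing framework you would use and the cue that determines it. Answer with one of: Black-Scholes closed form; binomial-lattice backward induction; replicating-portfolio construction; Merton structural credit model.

framework: binomial-lattice backward induction

Key observation: an American put (K = 80.4, S₀ = 66.8) on a 5-date tree has no closed form — the optimal stopping decision is embedded and must be resolved recursively from expiry.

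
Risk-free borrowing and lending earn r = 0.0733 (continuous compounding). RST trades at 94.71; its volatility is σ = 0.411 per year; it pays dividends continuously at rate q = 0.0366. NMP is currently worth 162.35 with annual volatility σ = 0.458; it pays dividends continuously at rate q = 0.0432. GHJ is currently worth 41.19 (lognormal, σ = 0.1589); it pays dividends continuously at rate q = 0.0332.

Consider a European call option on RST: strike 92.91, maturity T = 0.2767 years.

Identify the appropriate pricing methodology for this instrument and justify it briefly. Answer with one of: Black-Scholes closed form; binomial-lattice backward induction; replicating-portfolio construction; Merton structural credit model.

Key observation: a European claim on RST (strike 92.91) — a lognormal (GBM) underlying with constant rate and volatility — has an exact closed-form value; no lattice or capital structure is involved.

framework: Black-Scholes closed form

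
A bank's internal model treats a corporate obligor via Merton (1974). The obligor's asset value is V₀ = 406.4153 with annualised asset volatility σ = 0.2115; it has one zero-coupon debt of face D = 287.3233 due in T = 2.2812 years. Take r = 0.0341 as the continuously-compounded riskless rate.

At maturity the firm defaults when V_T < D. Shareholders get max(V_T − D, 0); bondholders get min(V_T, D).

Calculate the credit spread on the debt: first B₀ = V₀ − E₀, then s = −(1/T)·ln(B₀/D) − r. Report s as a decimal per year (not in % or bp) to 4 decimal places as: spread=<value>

Equity is a call on the firm's assets struck at D = 287.3233:
d₁ = [ln(V₀/D) + (r + σ²/2)T] / (σ√T)
   = [ln(406.4153/287.3233) + (0.0341 + 0.5·0.2115²)·2.2812] / (0.2115·√2.2812)
   = [0.346767 + 0.128811] / 0.319442 = 1.488777
d₂ = d₁ − σ√T = 1.488777 − 0.319442 = 1.169335
N(d₁) = 0.931727,  N(d₂) = 0.878866,  e^(−rT) = 0.925160
E₀ = V₀·N(d₁) − D·e^(−rT)·N(d₂)
   = 406.4153·0.931727 − 287.3233·0.925160·0.878866 = 145.048078
B₀ = V₀ − E₀ = 406.4153 − 145.048078 = 261.367222
spread = −(1/T)·ln(B₀/D) − r = −(1/2.2812)·ln(261.367222/287.3233) − 0.0341 = 0.00740520

spread=0.0074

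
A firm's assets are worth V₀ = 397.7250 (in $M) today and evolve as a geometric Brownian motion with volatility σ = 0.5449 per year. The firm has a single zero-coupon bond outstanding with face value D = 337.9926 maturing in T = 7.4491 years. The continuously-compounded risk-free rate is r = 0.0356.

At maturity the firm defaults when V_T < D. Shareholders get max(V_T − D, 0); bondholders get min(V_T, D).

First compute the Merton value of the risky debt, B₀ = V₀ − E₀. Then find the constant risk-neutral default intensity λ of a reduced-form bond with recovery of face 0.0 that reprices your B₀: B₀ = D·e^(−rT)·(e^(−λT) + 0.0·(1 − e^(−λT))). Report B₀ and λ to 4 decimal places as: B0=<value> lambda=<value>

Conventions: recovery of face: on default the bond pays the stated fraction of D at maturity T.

B0=144.1968 lambda=0.0788

Apply the equity-as-call identities (strike 337.9926, horizon 7.4491 years):
d₁ = [ln(V₀/D) + (r + σ²/2)T] / (σ√T)
   = [ln(397.7250/337.9926) + (0.0356 + 0.5·0.5449²)·7.4491] / (0.5449·√7.4491)
   = [0.162737 + 1.371066] / 1.487198 = 1.031338
d₂ = d₁ − σ√T = 1.031338 − 1.487198 = -0.455860
N(d₁) = 0.848809,  N(d₂) = 0.324245,  e^(−rT) = 0.767062
E₀ = V₀·N(d₁) − D·e^(−rT)·N(d₂)
   = 397.7250·0.848809 − 337.9926·0.767062·0.324245 = 253.528232
B₀ = V₀ − E₀ = 397.7250 − 253.528232 = 144.196768
e^(−λT) = (B₀·e^(rT)/D − 0)/(1 − 0) = (144.1968·1.303676/337.9926 − 0)/1 = 0.55618350
λ = −ln(0.55618350)/7.4491 = 0.078755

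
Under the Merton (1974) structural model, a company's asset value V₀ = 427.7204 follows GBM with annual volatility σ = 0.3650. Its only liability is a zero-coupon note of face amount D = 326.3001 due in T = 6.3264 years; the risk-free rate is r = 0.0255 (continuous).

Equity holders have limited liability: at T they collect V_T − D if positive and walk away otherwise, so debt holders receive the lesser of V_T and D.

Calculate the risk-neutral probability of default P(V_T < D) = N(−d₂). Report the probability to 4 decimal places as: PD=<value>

Apply the equity-as-call identities (strike 326.3001, horizon 6.3264 years):
d₁ = [ln(V₀/D) + (r + σ²/2)T] / (σ√T)
   = [ln(427.7204/326.3001) + (0.0255 + 0.5·0.3650²)·6.3264] / (0.3650·√6.3264)
   = [0.270652 + 0.582741] / 0.918060 = 0.929561
d₂ = d₁ − σ√T = 0.929561 − 0.918060 = 0.011500
risk-neutral PD = N(−d₂) = N(-0.011500) = 0.495412

PD=0.4954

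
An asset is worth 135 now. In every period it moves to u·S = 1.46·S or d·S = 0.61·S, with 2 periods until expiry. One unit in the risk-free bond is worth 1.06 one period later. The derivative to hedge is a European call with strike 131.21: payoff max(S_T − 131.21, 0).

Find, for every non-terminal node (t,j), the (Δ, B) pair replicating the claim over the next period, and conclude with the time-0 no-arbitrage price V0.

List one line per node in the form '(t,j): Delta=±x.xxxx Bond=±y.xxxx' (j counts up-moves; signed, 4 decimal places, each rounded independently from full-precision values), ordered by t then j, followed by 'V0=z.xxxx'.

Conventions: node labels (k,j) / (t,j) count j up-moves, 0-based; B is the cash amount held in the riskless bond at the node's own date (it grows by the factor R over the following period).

Risk-neutral probability p* = (R−d)/(u−d) = (1.06−0.61)/(1.46−0.61) = 0.5294.
Expiry values: V(2,0)=0.0000, V(2,1)=0.0000, V(2,2)=156.5560
Node (1,0) S=82.3500: V=(p*·0.0000+(1−p*)·0.0000)/1.06=0.0000; Δ=(0.0000−0.0000)/(120.2310−50.2335)=0.0000; B=V−Δ·S=0.0000
Node (1,1) S=197.1000: V=(p*·156.5560+(1−p*)·0.0000)/1.06=78.1911; Δ=(156.5560−0.0000)/(287.7660−120.2310)=0.9345; B=V−Δ·S=-105.9924
Node (0,0) S=135.0000: V=(p*·78.1911+(1−p*)·0.0000)/1.06=39.0522; Δ=(78.1911−0.0000)/(197.1000−82.3500)=0.6814; B=V−Δ·S=-52.9374
Sanity check at the root: Δ(0,0)·S0 + B(0,0) reproduces V0 = 39.0522.

(0,0): Delta=0.6814 Bond=-52.9374
(1,0): Delta=0.0000 Bond=0.0000
(1,1): Delta=0.9345 Bond=-105.9924
V0=39.0522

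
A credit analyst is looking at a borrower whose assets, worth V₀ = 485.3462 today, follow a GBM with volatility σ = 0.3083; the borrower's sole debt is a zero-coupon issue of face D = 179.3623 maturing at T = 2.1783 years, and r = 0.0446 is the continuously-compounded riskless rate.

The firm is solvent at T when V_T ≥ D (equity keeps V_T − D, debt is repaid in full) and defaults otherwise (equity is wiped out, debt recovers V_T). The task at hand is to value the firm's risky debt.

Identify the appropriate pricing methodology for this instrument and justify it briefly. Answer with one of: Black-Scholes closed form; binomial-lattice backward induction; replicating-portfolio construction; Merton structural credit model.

framework: Merton structural credit model

Key observation: with the firm-asset dynamics (V₀ = 485.3462) and a single zero-coupon liability of face 179.3623 given, debt value, spread, and default probability all derive from the option view of the balance sheet.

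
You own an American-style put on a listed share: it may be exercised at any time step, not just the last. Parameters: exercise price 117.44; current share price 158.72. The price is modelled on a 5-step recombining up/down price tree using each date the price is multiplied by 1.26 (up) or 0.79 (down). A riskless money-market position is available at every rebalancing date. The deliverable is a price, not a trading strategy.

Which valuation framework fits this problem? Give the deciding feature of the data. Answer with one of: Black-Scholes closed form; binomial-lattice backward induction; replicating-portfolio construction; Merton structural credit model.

Key observation: the defining feature is the embedded early-exercise option across 5 discrete dates on the spot-158.72 tree; pricing the strike-117.44 put means working backward with an exercise test at every node.

framework: binomial-lattice backward induction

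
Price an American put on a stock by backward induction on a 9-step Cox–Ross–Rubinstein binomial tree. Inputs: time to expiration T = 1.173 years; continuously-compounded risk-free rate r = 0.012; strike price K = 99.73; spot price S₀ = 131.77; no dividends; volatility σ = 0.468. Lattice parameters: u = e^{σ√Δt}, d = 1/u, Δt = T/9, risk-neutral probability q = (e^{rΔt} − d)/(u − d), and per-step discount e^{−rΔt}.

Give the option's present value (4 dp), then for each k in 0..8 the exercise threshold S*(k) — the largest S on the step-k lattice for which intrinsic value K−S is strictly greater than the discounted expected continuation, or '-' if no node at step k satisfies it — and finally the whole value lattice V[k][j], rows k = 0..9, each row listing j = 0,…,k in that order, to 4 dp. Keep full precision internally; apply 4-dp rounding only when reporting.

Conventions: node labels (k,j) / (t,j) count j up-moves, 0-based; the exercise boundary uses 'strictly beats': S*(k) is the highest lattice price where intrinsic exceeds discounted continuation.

Δt=0.13033, u=1.18407, d=0.84455, q=0.46247, disc=e^(-rΔt)=0.99844
k=9 terminal: V=max(K-S,0) → 70.9277 59.3487 43.1148 20.3545 0.0000 0.0000 0.0000 0.0000 0.0000 0.0000
k=8: j=0 S=34.1038 intr=65.6262 cont=65.4703 V=65.6262[EX]; j=1 S=47.8142 intr=51.9158 cont=51.7600 V=51.9158[EX]; j=2 S=67.0363 intr=32.6937 cont=32.5379 V=32.6937[EX]; j=3 S=93.9860 intr=5.7440 cont=10.9240 V=10.9240[hold]; j=4 S=131.7700 intr=0.0000 cont=0.0000 V=0.0000[hold]; j=5 S=184.7438 intr=0.0000 cont=0.0000 V=0.0000[hold]; j=6 S=259.0140 intr=0.0000 cont=0.0000 V=0.0000[hold]; j=7 S=363.1420 intr=0.0000 cont=0.0000 V=0.0000[hold]; j=8 S=509.1313 intr=0.0000 cont=0.0000 V=0.0000[hold]  S*(8)=67.0363
k=7: j=0 S=40.3813 intr=59.3487 cont=59.1929 V=59.3487[EX]; j=1 S=56.6152 intr=43.1148 cont=42.9589 V=43.1148[EX]; j=2 S=79.3755 intr=20.3545 cont=22.5905 V=22.5905[hold]; j=3 S=111.2858 intr=0.0000 cont=5.8628 V=5.8628[hold]; j=4 S=156.0246 intr=0.0000 cont=0.0000 V=0.0000[hold]; j=5 S=218.7492 intr=0.0000 cont=0.0000 V=0.0000[hold]; j=6 S=306.6901 intr=0.0000 cont=0.0000 V=0.0000[hold]; j=7 S=429.9848 intr=0.0000 cont=0.0000 V=0.0000[hold]  S*(7)=56.6152
k=6: j=0 S=47.8142 intr=51.9158 cont=51.7600 V=51.9158[EX]; j=1 S=67.0363 intr=32.6937 cont=33.5703 V=33.5703[hold]; j=2 S=93.9860 intr=5.7440 cont=14.8312 V=14.8312[hold]; j=3 S=131.7700 intr=0.0000 cont=3.1465 V=3.1465[hold]; j=4 S=184.7438 intr=0.0000 cont=0.0000 V=0.0000[hold]; j=5 S=259.0140 intr=0.0000 cont=0.0000 V=0.0000[hold]; j=6 S=363.1420 intr=0.0000 cont=0.0000 V=0.0000[hold]  S*(6)=47.8142
k=5: j=0 S=56.6152 intr=43.1148 cont=43.3637 V=43.3637[hold]; j=1 S=79.3755 intr=20.3545 cont=24.8651 V=24.8651[hold]; j=2 S=111.2858 intr=0.0000 cont=9.4126 V=9.4126[hold]; j=3 S=156.0246 intr=0.0000 cont=1.6887 V=1.6887[hold]; j=4 S=218.7492 intr=0.0000 cont=0.0000 V=0.0000[hold]; j=5 S=306.6901 intr=0.0000 cont=0.0000 V=0.0000[hold]  S*(5)=-
k=4: j=0 S=67.0363 intr=32.6937 cont=34.7542 V=34.7542[hold]; j=1 S=93.9860 intr=5.7440 cont=17.6911 V=17.6911[hold]; j=2 S=131.7700 intr=0.0000 cont=5.8314 V=5.8314[hold]; j=3 S=184.7438 intr=0.0000 cont=0.9063 V=0.9063[hold]; j=4 S=259.0140 intr=0.0000 cont=0.0000 V=0.0000[hold]  S*(4)=-
k=3: j=0 S=79.3755 intr=20.3545 cont=26.8210 V=26.8210[hold]; j=1 S=111.2858 intr=0.0000 cont=12.1872 V=12.1872[hold]; j=2 S=156.0246 intr=0.0000 cont=3.5481 V=3.5481[hold]; j=3 S=218.7492 intr=0.0000 cont=0.4864 V=0.4864[hold]  S*(3)=-
k=2: j=0 S=93.9860 intr=5.7440 cont=20.0220 V=20.0220[hold]; j=1 S=131.7700 intr=0.0000 cont=8.1791 V=8.1791[hold]; j=2 S=184.7438 intr=0.0000 cont=2.1288 V=2.1288[hold]  S*(2)=-
k=1: j=0 S=111.2858 intr=0.0000 cont=14.5223 V=14.5223[hold]; j=1 S=156.0246 intr=0.0000 cont=5.3726 V=5.3726[hold]  S*(1)=-
k=0: j=0 S=131.7700 intr=0.0000 cont=10.2747 V=10.2747[hold]  S*(0)=-

price = 10.2747
boundary = - - - - - - 47.8142 56.6152 67.0363
tree:
10.2747
14.5223 5.3726
20.0220 8.1791 2.1288
26.8210 12.1872 3.5481 0.4864
34.7542 17.6911 5.8314 0.9063 0.0000
43.3637 24.8651 9.4126 1.6887 0.0000 0.0000
51.9158 33.5703 14.8312 3.1465 0.0000 0.0000 0.0000
59.3487 43.1148 22.5905 5.8628 0.0000 0.0000 0.0000 0.0000
65.6262 51.9158 32.6937 10.9240 0.0000 0.0000 0.0000 0.0000 0.0000
70.9277 59.3487 43.1148 20.3545 0.0000 0.0000 0.0000 0.0000 0.0000 0.0000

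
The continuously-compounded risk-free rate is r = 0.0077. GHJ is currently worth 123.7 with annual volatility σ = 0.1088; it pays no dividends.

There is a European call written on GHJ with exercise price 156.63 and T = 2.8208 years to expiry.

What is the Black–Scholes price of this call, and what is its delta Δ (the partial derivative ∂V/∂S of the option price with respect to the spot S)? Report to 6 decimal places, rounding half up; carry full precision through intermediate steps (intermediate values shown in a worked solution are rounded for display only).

σ√T = 0.1088·√2.8208 = 0.182732
d₁ = (ln(S/K) + (r+σ²/2)T) / (σ√T) = (ln(123.7/156.63) + (0.0077+0.1088²/2)·2.8208) / 0.182732 = (-0.236027 + 0.038416) / 0.182732 = -1.081426
d₂ = d₁ − σ√T = -1.081426 − 0.182732 = -1.264158
e^{−rT} = 0.978514
N(d₁) = 0.139754,  N(d₂) = 0.103087
Call price V = S·N(d₁) − K·e^{−rT}·N(d₂) = 17.287543 − 15.799531 = 1.488013
Δ = N(d₁) = 0.139754

price = 1.488013
Δ = 0.139754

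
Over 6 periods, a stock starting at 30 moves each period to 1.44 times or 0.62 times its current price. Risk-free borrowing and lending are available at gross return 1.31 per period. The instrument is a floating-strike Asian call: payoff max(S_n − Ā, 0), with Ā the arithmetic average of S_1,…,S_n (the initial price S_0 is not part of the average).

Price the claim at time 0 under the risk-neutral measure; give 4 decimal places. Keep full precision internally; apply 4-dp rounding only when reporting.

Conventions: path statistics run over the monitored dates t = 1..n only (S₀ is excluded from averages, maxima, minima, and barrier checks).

price = 13.2589

With p* = (R−d)/(u−d) = 0.8415, sum probability × payoff across the paths and divide by R^6.
Enumerate all 2^6 = 64 price paths (U = up ×1.44, D = down ×0.62); each path with k up-moves has probability p*^k·(1−p*)^(6−k).
DDDDDD: Ā=7.6945, payoff=0.0000, prob=0.000016
UDDDDD: Ā=17.8712, payoff=0.0000, prob=0.000084
DUDDDD: Ā=13.7712, payoff=0.0000, prob=0.000084
UUDDDD: Ā=31.9846, payoff=0.0000, prob=0.000447
DDUDDD: Ā=11.2292, payoff=0.0000, prob=0.000084
UDUDDD: Ā=26.0806, payoff=0.0000, prob=0.000447
DUUDDD: Ā=21.9806, payoff=0.0000, prob=0.000447
UUUDDD: Ā=51.0517, payoff=0.0000, prob=0.002374
DDDUDD: Ā=9.6531, payoff=0.0000, prob=0.000084
UDDUDD: Ā=22.4201, payoff=0.0000, prob=0.000447
DUDUDD: Ā=18.3201, payoff=0.0000, prob=0.000447
UUDUDD: Ā=42.5500, payoff=0.0000, prob=0.002374
DDUUDD: Ā=15.7781, payoff=0.0000, prob=0.000447
UDUUDD: Ā=36.6460, payoff=0.0000, prob=0.002374
DUUUDD: Ā=32.5460, payoff=0.0000, prob=0.002374
UUUUDD: Ā=75.5907, payoff=0.0000, prob=0.012601
DDDDUD: Ā=8.6760, payoff=0.0000, prob=0.000084
UDDDUD: Ā=20.1506, payoff=0.0000, prob=0.000447
DUDDUD: Ā=16.0506, payoff=0.0000, prob=0.000447
UUDDUD: Ā=37.2789, payoff=0.0000, prob=0.002374
DDUDUD: Ā=13.5086, payoff=0.0000, prob=0.000447
UDUDUD: Ā=31.3749, payoff=0.0000, prob=0.002374
DUUDUD: Ā=27.2749, payoff=0.0000, prob=0.002374
UUUDUD: Ā=63.3482, payoff=0.0000, prob=0.012601
DDDUUD: Ā=11.9326, payoff=0.0000, prob=0.000447
UDDUUD: Ā=27.7144, payoff=0.0000, prob=0.002374
DUDUUD: Ā=23.6144, payoff=0.0000, prob=0.002374
UUDUUD: Ā=54.8464, payoff=0.0000, prob=0.012601
DDUUUD: Ā=21.0724, payoff=0.2769, prob=0.002374
UDUUUD: Ā=48.9424, payoff=0.6431, prob=0.012601
DUUUUD: Ā=44.8424, payoff=4.7431, prob=0.012601
UUUUUD: Ā=104.1501, payoff=11.0162, prob=0.066881
DDDDDU: Ā=8.0701, payoff=0.0000, prob=0.000084
UDDDDU: Ā=18.7435, payoff=0.0000, prob=0.000447
DUDDDU: Ā=14.6435, payoff=0.0000, prob=0.000447
UUDDDU: Ā=34.0108, payoff=0.0000, prob=0.002374
DDUDDU: Ā=12.1015, payoff=0.0000, prob=0.000447
UDUDDU: Ā=28.1068, payoff=0.0000, prob=0.002374
DUUDDU: Ā=24.0068, payoff=0.0000, prob=0.002374
UUUDDU: Ā=55.7578, payoff=0.0000, prob=0.012601
DDDUDU: Ā=10.5255, payoff=0.0000, prob=0.000447
UDDUDU: Ā=24.4463, payoff=0.0000, prob=0.002374
DUDUDU: Ā=20.3463, payoff=1.0030, prob=0.002374
UUDUDU: Ā=47.2560, payoff=2.3295, prob=0.012601
DDUUDU: Ā=17.8043, payoff=3.5450, prob=0.002374
UDUUDU: Ā=41.3520, payoff=8.2335, prob=0.012601
DUUUDU: Ā=37.2520, payoff=12.3335, prob=0.012601
UUUUDU: Ā=86.5208, payoff=28.6455, prob=0.066881
DDDDUU: Ā=9.5484, payoff=0.0000, prob=0.000447
UDDDUU: Ā=22.1768, payoff=0.0000, prob=0.002374
DUDDUU: Ā=18.0768, payoff=3.2725, prob=0.002374
UUDDUU: Ā=41.9849, payoff=7.6006, prob=0.012601
DDUDUU: Ā=15.5348, payoff=5.8145, prob=0.002374
UDUDUU: Ā=36.0809, payoff=13.5046, prob=0.012601
DUUDUU: Ā=31.9809, payoff=17.6046, prob=0.012601
UUUDUU: Ā=74.2783, payoff=40.8880, prob=0.066881
DDDUUU: Ā=13.9588, payoff=7.3905, prob=0.002374
UDDUUU: Ā=32.4204, payoff=17.1650, prob=0.012601
DUDUUU: Ā=28.3204, payoff=21.2650, prob=0.012601
UUDUUU: Ā=65.7765, payoff=49.3898, prob=0.066881
DDUUUU: Ā=25.7784, payoff=23.8070, prob=0.012601
UDUUUU: Ā=59.8725, payoff=55.2938, prob=0.066881
DUUUUU: Ā=55.7725, payoff=59.3938, prob=0.066881
UUUUUU: Ā=129.5362, payoff=137.9468, prob=0.354986
Price = Σ prob·payoff / R^6 = 67.009199 / 5.053913 = 13.2589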